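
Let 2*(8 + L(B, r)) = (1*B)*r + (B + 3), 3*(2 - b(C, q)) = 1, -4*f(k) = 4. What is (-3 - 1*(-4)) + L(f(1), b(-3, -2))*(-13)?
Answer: 617/6 ≈ 102.83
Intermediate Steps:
f(k) = -1 (f(k) = -1/4*4 = -1)
b(C, q) = 5/3 (b(C, q) = 2 - 1/3*1 = 2 - 1/3 = 5/3)
L(B, r) = -13/2 + B/2 + B*r/2 (L(B, r) = -8 + ((1*B)*r + (B + 3))/2 = -8 + (B*r + (3 + B))/2 = -8 + (3 + B + B*r)/2 = -8 + (3/2 + B/2 + B*r/2) = -13/2 + B/2 + B*r/2)
(-3 - 1*(-4)) + L(f(1), b(-3, -2))*(-13) = (-3 - 1*(-4)) + (-13/2 + (1/2)*(-1) + (1/2)*(-1)*(5/3))*(-13) = (-3 + 4) + (-13/2 - 1/2 - 5/6)*(-13) = 1 - 47/6*(-13) = 1 + 611/6 = 617/6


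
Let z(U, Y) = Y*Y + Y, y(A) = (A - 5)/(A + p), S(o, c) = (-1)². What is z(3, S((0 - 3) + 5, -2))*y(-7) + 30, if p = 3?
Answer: 36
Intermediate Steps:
S(o, c) = 1
y(A) = (-5 + A)/(3 + A) (y(A) = (A - 5)/(A + 3) = (-5 + A)/(3 + A))
z(U, Y) = Y + Y² (z(U, Y) = Y² + Y = Y + Y²)
z(3, S((0 - 3) + 5, -2))*y(-7) + 30 = (1*(1 + 1))*((-5 - 7)/(3 - 7)) + 30 = (1*2)*(-12/(-4)) + 30 = 2*(-¼*(-12)) + 30 = 2*3 + 30 = 6 + 30 = 36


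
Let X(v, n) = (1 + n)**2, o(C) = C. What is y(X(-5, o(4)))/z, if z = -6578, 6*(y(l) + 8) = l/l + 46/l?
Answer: 1129/986700 ≈ 0.0011442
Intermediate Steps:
y(l) = -47/6 + 23/(3*l) (y(l) = -8 + (l/l + 46/l)/6 = -8 + (1 + 46/l)/6 = -8 + (1/6 + 23/(3*l)) = -47/6 + 23/(3*l))
y(X(-5, o(4)))/z = ((46 - 47*(1 + 4)**2)/(6*((1 + 4)**2)))/(-6578) = ((46 - 47*5**2)/(6*(5**2)))*(-1/6578) = ((1/6)*(46 - 47*25)/25)*(-1/6578) = ((1/6)*(1/25)*(46 - 1175))*(-1/6578) = ((1/6)*(1/25)*(-1129))*(-1/6578) = -1129/150*(-1/6578) = 1129/986700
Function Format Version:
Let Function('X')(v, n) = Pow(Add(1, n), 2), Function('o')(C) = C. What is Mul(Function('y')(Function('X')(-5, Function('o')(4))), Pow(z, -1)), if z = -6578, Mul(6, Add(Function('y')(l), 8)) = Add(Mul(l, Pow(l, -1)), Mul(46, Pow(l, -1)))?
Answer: Rational(1129, 986700) ≈ 0.0011442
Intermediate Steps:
Function('y')(l) = Add(Rational(-47, 6), Mul(Rational(23, 3), Pow(l, -1))) (Function('y')(l) = Add(-8, Mul(Rational(1, 6), Add(Mul(l, Pow(l, -1)), Mul(46, Pow(l, -1))))) = Add(-8, Mul(Rational(1, 6), Add(1, Mul(46, Pow(l, -1))))) = Add(-8, Add(Rational(1, 6), Mul(Rational(23, 3), Pow(l, -1)))) = Add(Rational(-47, 6), Mul(Rational(23, 3), Pow(l, -1))))
Mul(Function('y')(Function('X')(-5, Function('o')(4))), Pow(z, -1)) = Mul(Mul(Rational(1, 6), Pow(Pow(Add(1, 4), 2), -1), Add(46, Mul(-47, Pow(Add(1, 4), 2)))), Pow(-6578, -1)) = Mul(Mul(Rational(1, 6), Pow(Pow(5, 2), -1), Add(46, Mul(-47, Pow(5, 2)))), Rational(-1, 6578)) = Mul(Mul(Rational(1, 6), Pow(25, -1), Add(46, Mul(-47, 25))), Rational(-1, 6578)) = Mul(Mul(Rational(1, 6), Rational(1, 25), Add(46, -1175)), Rational(-1, 6578)) = Mul(Mul(Rational(1, 6), Rational(1, 25), -1129), Rational(-1, 6578)) = Mul(Rational(-1129, 150), Rational(-1, 6578)) = Rational(1129, 986700)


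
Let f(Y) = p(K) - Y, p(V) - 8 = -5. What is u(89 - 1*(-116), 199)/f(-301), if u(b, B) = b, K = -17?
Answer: 205/304 ≈ 0.67434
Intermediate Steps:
p(V) = 3 (p(V) = 8 - 5 = 3)
f(Y) = 3 - Y
u(89 - 1*(-116), 199)/f(-301) = (89 - 1*(-116))/(3 - 1*(-301)) = (89 + 116)/(3 + 301) = 205/304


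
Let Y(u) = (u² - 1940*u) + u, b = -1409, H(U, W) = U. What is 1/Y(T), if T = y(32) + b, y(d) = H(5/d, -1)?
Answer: 1024/4829786873 ≈ 2.1202e-7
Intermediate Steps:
y(d) = 5/d
T = -45083/32 (T = 5/32 - 1409 = -45083/32 ≈ -1408.8)
Y(u) = u² - 1939*u
1/Y(T) = 1/(-45083*(-1939 - 45083/32)/32) = 1/(-45083/32*(-107131/32)) = 1/(4829786873/1024) = 1024/4829786873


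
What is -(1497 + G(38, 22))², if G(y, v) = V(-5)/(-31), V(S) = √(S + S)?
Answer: -2153609639/961 + 2994*I*√10/31 ≈ -2.241e+6 + 305.42*I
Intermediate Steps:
V(S) = √2*√S (V(S) = √(2*S) = √2*√S)
G(y, v) = -I*√10/31 (G(y, v) = (√2*√(-5))/(-31) = (√2*(I*√5))*(-1/31) = (I*√10)*(-1/31) = -I*√10/31)
-(1497 + G(38, 22))² = -(1497 - I*√10/31)²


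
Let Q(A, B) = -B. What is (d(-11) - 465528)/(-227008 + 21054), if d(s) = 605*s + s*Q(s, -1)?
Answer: 236097/102977 ≈ 2.2927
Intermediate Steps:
d(s) = 606*s (d(s) = 605*s + s*(-1*(-1)) = 605*s + s*1 = 605*s + s = 606*s)
(d(-11) - 465528)/(-227008 + 21054) = (606*(-11) - 465528)/(-227008 + 21054) = (-6666 - 465528)/(-205954) = -472194*(-1/205954) = 236097/102977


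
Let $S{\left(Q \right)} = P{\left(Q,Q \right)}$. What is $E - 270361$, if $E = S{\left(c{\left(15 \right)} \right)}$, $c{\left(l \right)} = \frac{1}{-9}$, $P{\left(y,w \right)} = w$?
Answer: $- \frac{2433250}{9} \approx -2.7036 \cdot 10^{5}$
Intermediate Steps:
$c{\left(l \right)} = - \frac{1}{9}$
$S{\left(Q \right)} = Q$
$E = - \frac{1}{9} \approx -0.11111$
$E - 270361 = - \frac{1}{9} - 270361 = - \frac{2433250}{9}$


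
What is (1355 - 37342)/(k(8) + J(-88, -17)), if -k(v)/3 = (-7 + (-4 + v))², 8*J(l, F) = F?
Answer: 287896/233 ≈ 1235.6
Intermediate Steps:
J(l, F) = F/8
k(v) = -3*(-11 + v)² (k(v) = -3*(-7 + (-4 + v))² = -3*(-11 + v)²)
(1355 - 37342)/(k(8) + J(-88, -17)) = (1355 - 37342)/(-3*(-11 + 8)² + (⅛)*(-17)) = -35987/(-3*(-3)² - 17/8) = -35987/(-3*9 - 17/8) = -35987/(-27 - 17/8) = -35987/(-233/8) = -35987*(-8/233) = 287896/233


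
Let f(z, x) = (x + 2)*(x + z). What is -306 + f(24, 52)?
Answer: 3798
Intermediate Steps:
f(z, x) = (2 + x)*(x + z)
-306 + f(24, 52) = -306 + (52**2 + 2*52 + 2*24 + 52*24) = -306 + (2704 + 104 + 48 + 1248) = -306 + 4104 = 3798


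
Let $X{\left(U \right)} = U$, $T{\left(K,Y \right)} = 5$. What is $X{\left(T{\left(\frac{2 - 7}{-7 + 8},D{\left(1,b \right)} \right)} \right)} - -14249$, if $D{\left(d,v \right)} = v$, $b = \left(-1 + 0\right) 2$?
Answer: $14254$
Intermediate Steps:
$b = -2$ ($b = \left(-1\right) 2 = -2$)
$X{\left(T{\left(\frac{2 - 7}{-7 + 8},D{\left(1,b \right)} \right)} \right)} - -14249 = 5 - -14249 = 5 + 14249 = 14254$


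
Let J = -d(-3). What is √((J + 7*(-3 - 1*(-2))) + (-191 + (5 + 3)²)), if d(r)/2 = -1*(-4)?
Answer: I*√142 ≈ 11.916*I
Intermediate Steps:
d(r) = 8 (d(r) = 2*(-1*(-4)) = 2*4 = 8)
J = -8 (J = -1*8 = -8)
√((J + 7*(-3 - 1*(-2))) + (-191 + (5 + 3)²)) = √((-8 + 7*(-3 - 1*(-2))) + (-191 + (5 + 3)²)) = √((-8 + 7*(-3 + 2)) + (-191 + 8²)) = √((-8 + 7*(-1)) + (-191 + 64)) = √((-8 - 7) - 127) = √(-15 - 127) = √(-142) = I*√142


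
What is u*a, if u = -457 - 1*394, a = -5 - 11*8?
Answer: 79143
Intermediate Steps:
a = -93 (a = -5 - 88 = -93)
u = -851 (u = -457 - 394 = -851)
u*a = -851*(-93) = 79143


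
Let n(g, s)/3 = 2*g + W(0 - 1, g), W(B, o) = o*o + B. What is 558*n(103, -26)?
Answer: 18102636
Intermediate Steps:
W(B, o) = B + o² (W(B, o) = o² + B = B + o²)
n(g, s) = -3 + 3*g² + 6*g (n(g, s) = 3*(2*g + ((0 - 1) + g²)) = 3*(2*g + (-1 + g²)) = 3*(-1 + g² + 2*g) = -3 + 3*g² + 6*g)
558*n(103, -26) = 558*(-3 + 3*103² + 6*103) = 558*(-3 + 3*10609 + 618) = 558*(-3 + 31827 + 618) = 558*32442 = 18102636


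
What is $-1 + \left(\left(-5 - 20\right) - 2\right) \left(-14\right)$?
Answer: $377$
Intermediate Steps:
$-1 + \left(\left(-5 - 20\right) - 2\right) \left(-14\right) = -1 + \left(-25 - 2\right) \left(-14\right) = -1 - -378 = -1 + 378 = 377$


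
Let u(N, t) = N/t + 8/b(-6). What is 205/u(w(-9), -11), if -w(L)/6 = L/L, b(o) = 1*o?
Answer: -6765/26 ≈ -260.19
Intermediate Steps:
b(o) = o
w(L) = -6 (w(L) = -6*L/L = -6*1 = -6)
u(N, t) = -4/3 + N/t (u(N, t) = N/t + 8/(-6) = N/t + 8*(-⅙) = N/t - 4/3 = -4/3 + N/t)
205/u(w(-9), -11) = 205/(-4/3 - 6/(-11)) = 205/(-4/3 - 6*(-1/11)) = 205/(-4/3 + 6/11) = 205/(-26/33) = 205*(-33/26) = -6765/26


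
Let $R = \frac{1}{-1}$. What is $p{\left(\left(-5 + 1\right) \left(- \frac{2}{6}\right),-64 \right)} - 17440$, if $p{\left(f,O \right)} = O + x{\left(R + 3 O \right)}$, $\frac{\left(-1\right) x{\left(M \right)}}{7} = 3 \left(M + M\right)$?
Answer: $-9398$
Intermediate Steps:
$R = -1$
$x{\left(M \right)} = - 42 M$ ($x{\left(M \right)} = - 7 \cdot 3 \left(M + M\right) = - 7 \cdot 3 \cdot 2 M = - 7 \cdot 6 M = - 42 M$)
$p{\left(f,O \right)} = 42 - 125 O$ ($p{\left(f,O \right)} = O - 42 \left(-1 + 3 O\right) = O - \left(-42 + 126 O\right) = 42 - 125 O$)
$p{\left(\left(-5 + 1\right) \left(- \frac{2}{6}\right),-64 \right)} - 17440 = \left(42 - -8000\right) - 17440 = \left(42 + 8000\right) - 17440 = 8042 - 17440 = -9398$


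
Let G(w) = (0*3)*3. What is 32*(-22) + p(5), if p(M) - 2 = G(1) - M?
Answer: -707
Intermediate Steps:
G(w) = 0 (G(w) = 0*3 = 0)
p(M) = 2 - M (p(M) = 2 + (0 - M) = 2 - M)
32*(-22) + p(5) = 32*(-22) + (2 - 1*5) = -704 + (2 - 5) = -704 - 3 = -707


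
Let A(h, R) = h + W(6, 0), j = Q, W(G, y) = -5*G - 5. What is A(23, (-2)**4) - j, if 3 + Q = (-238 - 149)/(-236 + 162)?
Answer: -1053/74 ≈ -14.230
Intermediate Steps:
W(G, y) = -5 - 5*G
Q = 165/74 (Q = -3 + (-238 - 149)/(-236 + 162) = -3 - 387/(-74) = -3 - 387*(-1/74) = -3 + 387/74 = 165/74 ≈ 2.2297)
j = 165/74 ≈ 2.2297
A(h, R) = -35 + h (A(h, R) = h + (-5 - 5*6) = h + (-5 - 30) = h - 35 = -35 + h)
A(23, (-2)**4) - j = (-35 + 23) - 1*165/74 = -12 - 165/74 = -1053/74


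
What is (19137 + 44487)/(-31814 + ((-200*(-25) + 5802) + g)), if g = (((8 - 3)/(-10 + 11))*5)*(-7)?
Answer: -63624/21187 ≈ -3.0030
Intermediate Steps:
g = -175 (g = ((5/1)*5)*(-7) = ((5*1)*5)*(-7) = (5*5)*(-7) = 25*(-7) = -175)
(19137 + 44487)/(-31814 + ((-200*(-25) + 5802) + g)) = (19137 + 44487)/(-31814 + ((-200*(-25) + 5802) - 175)) = 63624/(-31814 + ((5000 + 5802) - 175)) = 63624/(-31814 + (10802 - 175)) = 63624/(-31814 + 10627) = 63624/(-21187) = 63624*(-1/21187) = -63624/21187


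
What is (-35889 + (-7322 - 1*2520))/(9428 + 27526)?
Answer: -45731/36954 ≈ -1.2375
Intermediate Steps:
(-35889 + (-7322 - 1*2520))/(9428 + 27526) = (-35889 + (-7322 - 2520))/36954 = (-35889 - 9842)*(1/36954) = -45731*1/36954 = -45731/36954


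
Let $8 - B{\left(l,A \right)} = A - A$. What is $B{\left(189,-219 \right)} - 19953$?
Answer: $-19945$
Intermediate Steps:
$B{\left(l,A \right)} = 8$ ($B{\left(l,A \right)} = 8 - \left(A - A\right) = 8 - 0 = 8 + 0 = 8$)
$B{\left(189,-219 \right)} - 19953 = 8 - 19953 = -19945$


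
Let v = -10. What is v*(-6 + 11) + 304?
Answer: 254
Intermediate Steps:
v*(-6 + 11) + 304 = -10*(-6 + 11) + 304 = -10*5 + 304 = -50 + 304 = 254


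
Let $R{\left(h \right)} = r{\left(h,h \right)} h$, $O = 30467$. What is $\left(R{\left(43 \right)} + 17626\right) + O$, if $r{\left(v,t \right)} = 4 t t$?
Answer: $366121$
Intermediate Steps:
$r{\left(v,t \right)} = 4 t^{2}$
$R{\left(h \right)} = 4 h^{3}$ ($R{\left(h \right)} = 4 h^{2} h = 4 h^{3}$)
$\left(R{\left(43 \right)} + 17626\right) + O = \left(4 \cdot 43^{3} + 17626\right) + 30467 = \left(4 \cdot 79507 + 17626\right) + 30467 = \left(318028 + 17626\right) + 30467 = 335654 + 30467 = 366121$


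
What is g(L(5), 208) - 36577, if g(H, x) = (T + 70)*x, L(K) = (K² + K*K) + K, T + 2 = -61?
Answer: -35121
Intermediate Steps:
T = -63 (T = -2 - 61 = -63)
L(K) = K + 2*K² (L(K) = (K² + K²) + K = 2*K² + K = K + 2*K²)
g(H, x) = 7*x (g(H, x) = (-63 + 70)*x = 7*x)
g(L(5), 208) - 36577 = 7*208 - 36577 = 1456 - 36577 = -35121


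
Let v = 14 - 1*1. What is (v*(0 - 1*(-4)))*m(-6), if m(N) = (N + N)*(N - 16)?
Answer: 13728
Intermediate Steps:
m(N) = 2*N*(-16 + N) (m(N) = (2*N)*(-16 + N) = 2*N*(-16 + N))
v = 13 (v = 14 - 1 = 13)
(v*(0 - 1*(-4)))*m(-6) = (13*(0 - 1*(-4)))*(2*(-6)*(-16 - 6)) = (13*(0 + 4))*(2*(-6)*(-22)) = (13*4)*264 = 52*264 = 13728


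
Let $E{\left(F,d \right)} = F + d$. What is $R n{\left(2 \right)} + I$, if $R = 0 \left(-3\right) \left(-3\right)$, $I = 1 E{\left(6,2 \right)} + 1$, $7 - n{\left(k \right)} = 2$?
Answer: $9$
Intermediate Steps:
$n{\left(k \right)} = 5$ ($n{\left(k \right)} = 7 - 2 = 5$)
$I = 9$ ($I = 1 \left(6 + 2\right) + 1 = 1 \cdot 8 + 1 = 8 + 1 = 9$)
$R = 0$ ($R = 0 \left(-3\right) = 0$)
$R n{\left(2 \right)} + I = 0 \cdot 5 + 9 = 0 + 9 = 9$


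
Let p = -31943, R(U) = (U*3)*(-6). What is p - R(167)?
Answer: -28937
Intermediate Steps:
R(U) = -18*U (R(U) = (3*U)*(-6) = -18*U)
p - R(167) = -31943 - (-18)*167 = -31943 - 1*(-3006) = -31943 + 3006 = -28937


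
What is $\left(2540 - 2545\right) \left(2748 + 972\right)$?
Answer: $-18600$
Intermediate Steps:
$\left(2540 - 2545\right) \left(2748 + 972\right) = \left(-5\right) 3720 = -18600$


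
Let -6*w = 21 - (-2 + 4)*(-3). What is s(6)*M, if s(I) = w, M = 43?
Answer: -387/2 ≈ -193.50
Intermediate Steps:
w = -9/2 (w = -(21 - (-2 + 4)*(-3))/6 = -(21 - 2*(-3))/6 = -(21 - 1*(-6))/6 = -(21 + 6)/6 = -⅙*27 = -9/2 ≈ -4.5000)
s(I) = -9/2
s(6)*M = -9/2*43 = -387/2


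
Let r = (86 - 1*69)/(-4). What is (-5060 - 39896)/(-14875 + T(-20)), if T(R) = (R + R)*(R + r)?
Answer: 44956/13905 ≈ 3.2331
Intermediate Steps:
r = -17/4 (r = (86 - 69)*(-1/4) = 17*(-1/4) = -17/4 ≈ -4.2500)
T(R) = 2*R*(-17/4 + R) (T(R) = (R + R)*(R - 17/4) = (2*R)*(-17/4 + R) = 2*R*(-17/4 + R))
(-5060 - 39896)/(-14875 + T(-20)) = (-5060 - 39896)/(-14875 + (1/2)*(-20)*(-17 + 4*(-20))) = -44956/(-14875 + (1/2)*(-20)*(-17 - 80)) = -44956/(-14875 + (1/2)*(-20)*(-97)) = -44956/(-14875 + 970) = -44956/(-13905) = -44956*(-1/13905) = 44956/13905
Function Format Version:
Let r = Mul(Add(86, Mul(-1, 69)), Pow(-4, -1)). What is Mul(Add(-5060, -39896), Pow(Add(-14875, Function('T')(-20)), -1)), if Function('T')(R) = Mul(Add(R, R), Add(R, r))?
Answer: Rational(44956, 13905) ≈ 3.2331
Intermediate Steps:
r = Rational(-17, 4) (r = Mul(Add(86, -69), Rational(-1, 4)) = Mul(17, Rational(-1, 4)) = Rational(-17, 4) ≈ -4.2500)
Function('T')(R) = Mul(2, R, Add(Rational(-17, 4), R)) (Function('T')(R) = Mul(Add(R, R), Add(R, Rational(-17, 4))) = Mul(Mul(2, R), Add(Rational(-17, 4), R)) = Mul(2, R, Add(Rational(-17, 4), R)))
Mul(Add(-5060, -39896), Pow(Add(-14875, Function('T')(-20)), -1)) = Mul(Add(-5060, -39896), Pow(Add(-14875, Mul(Rational(1, 2), -20, Add(-17, Mul(4, -20)))), -1)) = Mul(-44956, Pow(Add(-14875, Mul(Rational(1, 2), -20, Add(-17, -80))), -1)) = Mul(-44956, Pow(Add(-14875, Mul(Rational(1, 2), -20, -97)), -1)) = Mul(-44956, Pow(Add(-14875, 970), -1)) = Mul(-44956, Pow(-13905, -1)) = Mul(-44956, Rational(-1, 13905)) = Rational(44956, 13905)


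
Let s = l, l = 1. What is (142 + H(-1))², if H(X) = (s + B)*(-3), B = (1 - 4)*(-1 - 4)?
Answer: 8836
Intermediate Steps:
B = 15 (B = -3*(-5) = 15)
s = 1
H(X) = -48 (H(X) = (1 + 15)*(-3) = 16*(-3) = -48)
(142 + H(-1))² = (142 - 48)² = 94² = 8836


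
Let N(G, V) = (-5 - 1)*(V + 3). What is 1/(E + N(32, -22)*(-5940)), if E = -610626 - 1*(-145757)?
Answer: -1/1142029 ≈ -8.7563e-7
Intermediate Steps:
E = -464869 (E = -610626 + 145757 = -464869)
N(G, V) = -18 - 6*V (N(G, V) = -6*(3 + V) = -18 - 6*V)
1/(E + N(32, -22)*(-5940)) = 1/(-464869 + (-18 - 6*(-22))*(-5940)) = 1/(-464869 + (-18 + 132)*(-5940)) = 1/(-464869 + 114*(-5940)) = 1/(-464869 - 677160) = 1/(-1142029) = -1/1142029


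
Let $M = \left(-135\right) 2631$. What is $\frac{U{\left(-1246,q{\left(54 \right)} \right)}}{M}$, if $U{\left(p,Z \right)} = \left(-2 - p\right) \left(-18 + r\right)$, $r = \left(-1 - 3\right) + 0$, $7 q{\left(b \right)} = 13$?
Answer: $\frac{27368}{355185} \approx 0.077053$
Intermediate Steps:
$q{\left(b \right)} = \frac{13}{7}$ ($q{\left(b \right)} = \frac{1}{7} \cdot 13 = \frac{13}{7}$)
$r = -4$ ($r = -4 + 0 = -4$)
$U{\left(p,Z \right)} = 44 + 22 p$ ($U{\left(p,Z \right)} = \left(-2 - p\right) \left(-18 - 4\right) = \left(-2 - p\right) \left(-22\right) = 44 + 22 p$)
$M = -355185$
$\frac{U{\left(-1246,q{\left(54 \right)} \right)}}{M} = \frac{44 + 22 \left(-1246\right)}{-355185} = \left(44 - 27412\right) \left(- \frac{1}{355185}\right) = \left(-27368\right) \left(- \frac{1}{355185}\right) = \frac{27368}{355185}$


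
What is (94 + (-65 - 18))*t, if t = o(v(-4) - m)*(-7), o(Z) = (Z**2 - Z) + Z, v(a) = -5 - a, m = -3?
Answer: -308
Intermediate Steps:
o(Z) = Z**2
t = -28 (t = ((-5 - 1*(-4)) - 1*(-3))**2*(-7) = ((-5 + 4) + 3)**2*(-7) = (-1 + 3)**2*(-7) = 2**2*(-7) = 4*(-7) = -28)
(94 + (-65 - 18))*t = (94 + (-65 - 18))*(-28) = (94 - 83)*(-28) = 11*(-28) = -308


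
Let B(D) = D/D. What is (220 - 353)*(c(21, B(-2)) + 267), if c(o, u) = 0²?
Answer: -35511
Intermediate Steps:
B(D) = 1
c(o, u) = 0
(220 - 353)*(c(21, B(-2)) + 267) = (220 - 353)*(0 + 267) = -133*267 = -35511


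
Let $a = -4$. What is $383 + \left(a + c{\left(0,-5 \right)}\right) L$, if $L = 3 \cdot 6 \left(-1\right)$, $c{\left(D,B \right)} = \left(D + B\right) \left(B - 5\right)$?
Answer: $-445$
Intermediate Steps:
$c{\left(D,B \right)} = \left(-5 + B\right) \left(B + D\right)$ ($c{\left(D,B \right)} = \left(B + D\right) \left(-5 + B\right) = \left(-5 + B\right) \left(B + D\right)$)
$L = -18$ ($L = 18 \left(-1\right) = -18$)
$383 + \left(a + c{\left(0,-5 \right)}\right) L = 383 + \left(-4 - \left(-25 - \left(-5\right)^{2}\right)\right) \left(-18\right) = 383 + \left(-4 + \left(25 + 25 + 0 + 0\right)\right) \left(-18\right) = 383 + \left(-4 + 50\right) \left(-18\right) = 383 + 46 \left(-18\right) = 383 - 828 = -445$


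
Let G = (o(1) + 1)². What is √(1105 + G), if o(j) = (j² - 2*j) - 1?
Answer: √1106 ≈ 33.257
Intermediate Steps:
o(j) = -1 + j² - 2*j
G = 1 (G = ((-1 + 1² - 2*1) + 1)² = ((-1 + 1 - 2) + 1)² = (-2 + 1)² = (-1)² = 1)
√(1105 + G) = √(1105 + 1) = √1106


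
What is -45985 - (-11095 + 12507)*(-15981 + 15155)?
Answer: 1120327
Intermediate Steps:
-45985 - (-11095 + 12507)*(-15981 + 15155) = -45985 - 1412*(-826) = -45985 - 1*(-1166312) = -45985 + 1166312 = 1120327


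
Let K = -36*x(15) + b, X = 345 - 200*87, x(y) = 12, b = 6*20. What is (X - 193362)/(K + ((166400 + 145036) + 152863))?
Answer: -210417/463987 ≈ -0.45350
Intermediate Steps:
b = 120
X = -17055 (X = 345 - 17400 = -17055)
K = -312 (K = -36*12 + 120 = -432 + 120 = -312)
(X - 193362)/(K + ((166400 + 145036) + 152863)) = (-17055 - 193362)/(-312 + ((166400 + 145036) + 152863)) = -210417/(-312 + (311436 + 152863)) = -210417/(-312 + 464299) = -210417/463987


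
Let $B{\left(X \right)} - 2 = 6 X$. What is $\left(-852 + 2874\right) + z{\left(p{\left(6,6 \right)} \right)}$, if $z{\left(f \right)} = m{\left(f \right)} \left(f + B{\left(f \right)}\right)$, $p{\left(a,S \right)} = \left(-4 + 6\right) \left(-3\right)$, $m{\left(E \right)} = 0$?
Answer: $2022$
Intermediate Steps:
$B{\left(X \right)} = 2 + 6 X$
$p{\left(a,S \right)} = -6$ ($p{\left(a,S \right)} = 2 \left(-3\right) = -6$)
$z{\left(f \right)} = 0$ ($z{\left(f \right)} = 0 \left(f + \left(2 + 6 f\right)\right) = 0 \left(2 + 7 f\right) = 0$)
$\left(-852 + 2874\right) + z{\left(p{\left(6,6 \right)} \right)} = \left(-852 + 2874\right) + 0 = 2022 + 0 = 2022$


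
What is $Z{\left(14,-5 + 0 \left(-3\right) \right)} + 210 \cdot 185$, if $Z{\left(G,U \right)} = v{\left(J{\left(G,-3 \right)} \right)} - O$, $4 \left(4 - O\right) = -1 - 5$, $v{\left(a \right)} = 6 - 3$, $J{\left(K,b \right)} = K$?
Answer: $\frac{77695}{2} \approx 38848.0$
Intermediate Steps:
$v{\left(a \right)} = 3$
$O = \frac{11}{2}$ ($O = 4 - \frac{-1 - 5}{4} = 4 - - \frac{3}{2} = 4 + \frac{3}{2} = \frac{11}{2} \approx 5.5$)
$Z{\left(G,U \right)} = - \frac{5}{2}$ ($Z{\left(G,U \right)} = 3 - \frac{11}{2} = - \frac{5}{2}$)
$Z{\left(14,-5 + 0 \left(-3\right) \right)} + 210 \cdot 185 = - \frac{5}{2} + 210 \cdot 185 = - \frac{5}{2} + 38850 = \frac{77695}{2}$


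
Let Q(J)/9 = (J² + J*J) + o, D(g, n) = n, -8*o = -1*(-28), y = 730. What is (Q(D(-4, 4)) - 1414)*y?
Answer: -844975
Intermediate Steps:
o = -7/2 (o = -(-1)*(-28)/8 = -⅛*28 = -7/2 ≈ -3.5000)
Q(J) = -63/2 + 18*J² (Q(J) = 9*((J² + J*J) - 7/2) = 9*((J² + J²) - 7/2) = 9*(2*J² - 7/2) = 9*(-7/2 + 2*J²) = -63/2 + 18*J²)
(Q(D(-4, 4)) - 1414)*y = ((-63/2 + 18*4²) - 1414)*730 = ((-63/2 + 18*16) - 1414)*730 = ((-63/2 + 288) - 1414)*730 = (513/2 - 1414)*730 = -2315/2*730 = -844975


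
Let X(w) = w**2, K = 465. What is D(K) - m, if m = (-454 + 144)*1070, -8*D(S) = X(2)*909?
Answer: 662491/2 ≈ 3.3125e+5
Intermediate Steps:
D(S) = -909/2 (D(S) = -2**2*909/8 = -909/2)
m = -331700 (m = -310*1070 = -331700)
D(K) - m = -909/2 - 1*(-331700) = -909/2 + 331700 = 662491/2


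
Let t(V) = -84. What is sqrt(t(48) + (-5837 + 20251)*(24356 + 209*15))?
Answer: sqrt(396255190) ≈ 19906.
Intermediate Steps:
sqrt(t(48) + (-5837 + 20251)*(24356 + 209*15)) = sqrt(-84 + (-5837 + 20251)*(24356 + 209*15)) = sqrt(-84 + 14414*(24356 + 3135)) = sqrt(-84 + 14414*27491) = sqrt(-84 + 396255274) = sqrt(396255190)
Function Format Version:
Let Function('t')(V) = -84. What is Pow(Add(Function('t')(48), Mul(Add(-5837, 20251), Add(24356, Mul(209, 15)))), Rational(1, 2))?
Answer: Pow(396255190, Rational(1, 2)) ≈ 19906.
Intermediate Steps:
Pow(Add(Function('t')(48), Mul(Add(-5837, 20251), Add(24356, Mul(209, 15)))), Rational(1, 2)) = Pow(Add(-84, Mul(Add(-5837, 20251), Add(24356, Mul(209, 15)))), Rational(1, 2)) = Pow(Add(-84, Mul(14414, Add(24356, 3135))), Rational(1, 2)) = Pow(Add(-84, Mul(14414, 27491)), Rational(1, 2)) = Pow(Add(-84, 396255274), Rational(1, 2)) = Pow(396255190, Rational(1, 2))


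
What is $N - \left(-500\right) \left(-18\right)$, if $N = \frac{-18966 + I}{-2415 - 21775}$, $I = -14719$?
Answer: $- \frac{43535263}{4838} \approx -8998.6$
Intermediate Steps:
$N = \frac{6737}{4838}$ ($N = \frac{-18966 - 14719}{-2415 - 21775} = - \frac{33685}{-24190} = \left(-33685\right) \left(- \frac{1}{24190}\right) = \frac{6737}{4838} \approx 1.3925$)
$N - \left(-500\right) \left(-18\right) = \frac{6737}{4838} - \left(-500\right) \left(-18\right) = \frac{6737}{4838} - 9000 = - \frac{43535263}{4838}$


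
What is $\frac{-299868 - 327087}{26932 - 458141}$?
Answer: $\frac{626955}{431209} \approx 1.4539$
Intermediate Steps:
$\frac{-299868 - 327087}{26932 - 458141} = - \frac{626955}{-431209} = \left(-626955\right) \left(- \frac{1}{431209}\right) = \frac{626955}{431209}$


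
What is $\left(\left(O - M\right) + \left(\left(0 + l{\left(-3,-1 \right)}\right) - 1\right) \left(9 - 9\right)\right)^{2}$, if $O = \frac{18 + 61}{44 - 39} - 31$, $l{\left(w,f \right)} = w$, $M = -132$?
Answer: $\frac{341056}{25} \approx 13642.0$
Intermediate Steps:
$O = - \frac{76}{5}$ ($O = \frac{79}{5} - 31 = - \frac{76}{5} \approx -15.2$)
$\left(\left(O - M\right) + \left(\left(0 + l{\left(-3,-1 \right)}\right) - 1\right) \left(9 - 9\right)\right)^{2} = \left(\left(- \frac{76}{5} - -132\right) + \left(\left(0 - 3\right) - 1\right) \left(9 - 9\right)\right)^{2} = \left(\left(- \frac{76}{5} + 132\right) + \left(-3 - 1\right) 0\right)^{2} = \left(\frac{584}{5} - 0\right)^{2} = \left(\frac{584}{5} + 0\right)^{2} = \left(\frac{584}{5}\right)^{2} = \frac{341056}{25}$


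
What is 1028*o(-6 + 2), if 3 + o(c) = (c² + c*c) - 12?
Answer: 17476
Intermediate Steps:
o(c) = -15 + 2*c² (o(c) = -3 + ((c² + c*c) - 12) = -3 + ((c² + c²) - 12) = -3 + (2*c² - 12) = -3 + (-12 + 2*c²) = -15 + 2*c²)
1028*o(-6 + 2) = 1028*(-15 + 2*(-6 + 2)²) = 1028*(-15 + 2*(-4)²) = 1028*(-15 + 2*16) = 1028*(-15 + 32) = 1028*17 = 17476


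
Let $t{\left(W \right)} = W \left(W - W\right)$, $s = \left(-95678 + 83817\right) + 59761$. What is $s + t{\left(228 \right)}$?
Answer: $47900$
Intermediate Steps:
$s = 47900$ ($s = -11861 + 59761 = 47900$)
$t{\left(W \right)} = 0$ ($t{\left(W \right)} = W 0 = 0$)
$s + t{\left(228 \right)} = 47900 + 0 = 47900$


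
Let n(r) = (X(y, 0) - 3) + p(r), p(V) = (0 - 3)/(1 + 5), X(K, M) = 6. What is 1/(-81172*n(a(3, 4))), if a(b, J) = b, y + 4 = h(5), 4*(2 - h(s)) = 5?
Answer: -1/202930 ≈ -4.9278e-6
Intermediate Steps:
h(s) = ¾ (h(s) = 2 - ¼*5 = 2 - 5/4 = ¾)
y = -13/4 (y = -4 + ¾ = -13/4 ≈ -3.2500)
p(V) = -½ (p(V) = -3/6 = -3*⅙ = -½)
n(r) = 5/2 (n(r) = (6 - 3) - ½ = 3 - ½ = 5/2)
1/(-81172*n(a(3, 4))) = 1/(-81172*5/2) = 1/(-202930) = -1/202930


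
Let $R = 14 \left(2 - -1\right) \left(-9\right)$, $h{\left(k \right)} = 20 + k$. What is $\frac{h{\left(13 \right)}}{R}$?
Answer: $- \frac{11}{126} \approx -0.087302$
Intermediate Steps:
$R = -378$ ($R = 14 \left(2 + 1\right) \left(-9\right) = 14 \cdot 3 \left(-9\right) = 42 \left(-9\right) = -378$)
$\frac{h{\left(13 \right)}}{R} = \frac{20 + 13}{-378} = 33 \left(- \frac{1}{378}\right) = - \frac{11}{126}$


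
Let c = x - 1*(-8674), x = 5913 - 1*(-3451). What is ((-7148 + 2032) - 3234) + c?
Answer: 9688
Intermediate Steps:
x = 9364 (x = 5913 + 3451 = 9364)
c = 18038 (c = 9364 - 1*(-8674) = 9364 + 8674 = 18038)
((-7148 + 2032) - 3234) + c = ((-7148 + 2032) - 3234) + 18038 = (-5116 - 3234) + 18038 = -8350 + 18038 = 9688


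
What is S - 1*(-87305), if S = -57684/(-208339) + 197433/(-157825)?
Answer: 2870652640024388/32881102675 ≈ 87304.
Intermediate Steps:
S = -32029016487/32881102675 (S = -57684*(-1/208339) + 197433*(-1/157825) = 57684/208339 - 197433/157825 = -32029016487/32881102675 ≈ -0.97409)
S - 1*(-87305) = -32029016487/32881102675 - 1*(-87305) = -32029016487/32881102675 + 87305 = 2870652640024388/32881102675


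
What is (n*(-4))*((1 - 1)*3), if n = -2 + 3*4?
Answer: 0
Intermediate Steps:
n = 10 (n = -2 + 12 = 10)
(n*(-4))*((1 - 1)*3) = (10*(-4))*((1 - 1)*3) = -0*3 = -40*0 = 0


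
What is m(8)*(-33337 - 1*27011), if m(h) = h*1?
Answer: -482784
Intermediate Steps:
m(h) = h
m(8)*(-33337 - 1*27011) = 8*(-33337 - 1*27011) = 8*(-33337 - 27011) = 8*(-60348) = -482784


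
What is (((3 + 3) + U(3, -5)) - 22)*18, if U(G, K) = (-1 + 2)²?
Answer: -270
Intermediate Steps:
U(G, K) = 1 (U(G, K) = 1² = 1)
(((3 + 3) + U(3, -5)) - 22)*18 = (((3 + 3) + 1) - 22)*18 = ((6 + 1) - 22)*18 = (7 - 22)*18 = -15*18 = -270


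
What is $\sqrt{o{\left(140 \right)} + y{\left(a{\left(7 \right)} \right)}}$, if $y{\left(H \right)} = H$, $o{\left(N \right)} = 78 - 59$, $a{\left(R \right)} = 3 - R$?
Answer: $\sqrt{15} \approx 3.873$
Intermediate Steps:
$o{\left(N \right)} = 19$ ($o{\left(N \right)} = 78 - 59 = 19$)
$\sqrt{o{\left(140 \right)} + y{\left(a{\left(7 \right)} \right)}} = \sqrt{19 + \left(3 - 7\right)} = \sqrt{19 - 4} = \sqrt{15}$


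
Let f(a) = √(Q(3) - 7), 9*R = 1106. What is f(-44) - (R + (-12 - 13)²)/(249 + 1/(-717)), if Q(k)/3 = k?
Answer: -1608709/535596 + √2 ≈ -1.5894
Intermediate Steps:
R = 1106/9 (R = (⅑)*1106 = 1106/9 ≈ 122.89)
Q(k) = 3*k
f(a) = √2 (f(a) = √(3*3 - 7) = √(9 - 7) = √2)
f(-44) - (R + (-12 - 13)²)/(249 + 1/(-717)) = √2 - (1106/9 + (-12 - 13)²)/(249 + 1/(-717)) = √2 - (1106/9 + (-25)²)/(249 - 1/717) = √2 - (1106/9 + 625)/178532/717 = √2 - 6731*717/(9*178532) = √2 - 1*1608709/535596 = √2 - 1608709/535596 = -1608709/535596 + √2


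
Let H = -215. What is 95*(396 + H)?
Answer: 17195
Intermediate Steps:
95*(396 + H) = 95*(396 - 215) = 95*181 = 17195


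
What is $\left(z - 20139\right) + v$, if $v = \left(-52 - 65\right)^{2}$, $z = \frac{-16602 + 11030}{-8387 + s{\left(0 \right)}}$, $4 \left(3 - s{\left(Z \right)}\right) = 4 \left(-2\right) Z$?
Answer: $- \frac{13517807}{2096} \approx -6449.3$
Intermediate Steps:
$s{\left(Z \right)} = 3 + 2 Z$ ($s{\left(Z \right)} = 3 - \frac{4 \left(-2\right) Z}{4} = 3 - \frac{\left(-8\right) Z}{4} = 3 + 2 Z$)
$z = \frac{1393}{2096}$ ($z = \frac{-16602 + 11030}{-8387 + \left(3 + 2 \cdot 0\right)} = - \frac{5572}{-8387 + \left(3 + 0\right)} = - \frac{5572}{-8387 + 3} = - \frac{5572}{-8384} = \left(-5572\right) \left(- \frac{1}{8384}\right) = \frac{1393}{2096} \approx 0.6646$)
$v = 13689$ ($v = \left(-117\right)^{2} = 13689$)
$\left(z - 20139\right) + v = \left(\frac{1393}{2096} - 20139\right) + 13689 = - \frac{42209951}{2096} + 13689 = - \frac{13517807}{2096}$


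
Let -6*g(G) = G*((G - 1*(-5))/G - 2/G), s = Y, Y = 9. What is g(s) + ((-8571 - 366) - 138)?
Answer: -9077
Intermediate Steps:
s = 9
g(G) = -G*(-2/G + (5 + G)/G)/6 (g(G) = -G*((G - 1*(-5))/G - 2/G)/6 = -G*((G + 5)/G - 2/G)/6 = -G*((5 + G)/G - 2/G)/6 = -G*(-2/G + (5 + G)/G)/6)
g(s) + ((-8571 - 366) - 138) = (-½ - ⅙*9) + ((-8571 - 366) - 138) = (-½ - 3/2) + (-8937 - 138) = -2 - 9075 = -9077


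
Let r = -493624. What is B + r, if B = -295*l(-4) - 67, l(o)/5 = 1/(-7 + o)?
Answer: -5429126/11 ≈ -4.9356e+5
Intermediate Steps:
l(o) = 5/(-7 + o)
B = 738/11 (B = -1475/(-7 - 4) - 67 = -1475/(-11) - 67 = -1475*(-1)/11 - 67 = -295*(-5/11) - 67 = 1475/11 - 67 = 738/11 ≈ 67.091)
B + r = 738/11 - 493624 = -5429126/11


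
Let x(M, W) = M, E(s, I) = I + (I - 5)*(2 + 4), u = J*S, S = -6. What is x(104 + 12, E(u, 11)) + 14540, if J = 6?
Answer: 14656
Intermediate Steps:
u = -36 (u = 6*(-6) = -36)
E(s, I) = -30 + 7*I (E(s, I) = I + (-5 + I)*6 = I + (-30 + 6*I) = -30 + 7*I)
x(104 + 12, E(u, 11)) + 14540 = (104 + 12) + 14540 = 116 + 14540 = 14656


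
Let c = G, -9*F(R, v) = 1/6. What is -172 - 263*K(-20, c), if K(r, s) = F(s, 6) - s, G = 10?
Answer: 132995/54 ≈ 2462.9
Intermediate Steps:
F(R, v) = -1/54 (F(R, v) = -1/9/6 = -1/9*1/6 = -1/54)
c = 10
K(r, s) = -1/54 - s
-172 - 263*K(-20, c) = -172 - 263*(-1/54 - 1*10) = -172 - 263*(-1/54 - 10) = -172 - 263*(-541/54) = -172 + 142283/54 = 132995/54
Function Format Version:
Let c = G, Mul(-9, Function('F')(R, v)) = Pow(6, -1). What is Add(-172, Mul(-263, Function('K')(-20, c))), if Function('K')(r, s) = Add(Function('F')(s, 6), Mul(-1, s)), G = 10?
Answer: Rational(132995, 54) ≈ 2462.9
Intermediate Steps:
Function('F')(R, v) = Rational(-1, 54) (Function('F')(R, v) = Mul(Rational(-1, 9), Pow(6, -1)) = Mul(Rational(-1, 9), Rational(1, 6)) = Rational(-1, 54))
c = 10
Function('K')(r, s) = Add(Rational(-1, 54), Mul(-1, s))
Add(-172, Mul(-263, Function('K')(-20, c))) = Add(-172, Mul(-263, Add(Rational(-1, 54), Mul(-1, 10)))) = Add(-172, Mul(-263, Add(Rational(-1, 54), -10))) = Add(-172, Mul(-263, Rational(-541, 54))) = Add(-172, Rational(142283, 54)) = Rational(132995, 54)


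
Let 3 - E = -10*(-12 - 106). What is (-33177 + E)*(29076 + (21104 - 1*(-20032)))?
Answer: -2412063048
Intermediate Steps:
E = -1177 (E = 3 - (-10)*(-12 - 106) = 3 - (-10)*(-118) = 3 - 1*1180 = 3 - 1180 = -1177)
(-33177 + E)*(29076 + (21104 - 1*(-20032))) = (-33177 - 1177)*(29076 + (21104 - 1*(-20032))) = -34354*(29076 + (21104 + 20032)) = -34354*(29076 + 41136) = -34354*70212 = -2412063048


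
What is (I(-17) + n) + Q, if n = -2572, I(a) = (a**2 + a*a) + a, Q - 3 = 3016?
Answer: 1008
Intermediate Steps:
Q = 3019 (Q = 3 + 3016 = 3019)
I(a) = a + 2*a**2 (I(a) = (a**2 + a**2) + a = 2*a**2 + a = a + 2*a**2)
(I(-17) + n) + Q = (-17*(1 + 2*(-17)) - 2572) + 3019 = (-17*(1 - 34) - 2572) + 3019 = (-17*(-33) - 2572) + 3019 = (561 - 2572) + 3019 = -2011 + 3019 = 1008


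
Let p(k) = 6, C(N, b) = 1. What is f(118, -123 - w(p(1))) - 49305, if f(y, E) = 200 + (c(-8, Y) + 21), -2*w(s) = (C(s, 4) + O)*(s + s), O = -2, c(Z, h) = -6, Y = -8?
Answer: -49090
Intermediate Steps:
w(s) = s (w(s) = -(1 - 2)*(s + s)/2 = -(-1)*2*s/2 = -(-1)*s = s)
f(y, E) = 215 (f(y, E) = 200 + (-6 + 21) = 200 + 15 = 215)
f(118, -123 - w(p(1))) - 49305 = 215 - 49305 = -49090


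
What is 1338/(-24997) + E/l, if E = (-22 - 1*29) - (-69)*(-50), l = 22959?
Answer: -13137071/63767347 ≈ -0.20602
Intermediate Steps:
E = -3501 (E = (-22 - 29) - 69*50 = -51 - 3450 = -3501)
1338/(-24997) + E/l = 1338/(-24997) - 3501/22959 = 1338*(-1/24997) - 3501*1/22959 = -1338/24997 - 389/2551 = -13137071/63767347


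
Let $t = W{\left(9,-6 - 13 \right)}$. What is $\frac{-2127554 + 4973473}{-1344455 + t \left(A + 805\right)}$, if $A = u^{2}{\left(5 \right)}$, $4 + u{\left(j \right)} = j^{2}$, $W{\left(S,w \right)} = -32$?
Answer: $- \frac{167407}{81431} \approx -2.0558$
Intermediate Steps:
$t = -32$
$u{\left(j \right)} = -4 + j^{2}$
$A = 441$ ($A = \left(-4 + 5^{2}\right)^{2} = \left(-4 + 25\right)^{2} = 21^{2} = 441$)
$\frac{-2127554 + 4973473}{-1344455 + t \left(A + 805\right)} = \frac{-2127554 + 4973473}{-1344455 - 32 \left(441 + 805\right)} = \frac{2845919}{-1344455 - 39872} = \frac{2845919}{-1384327} = 2845919 \left(- \frac{1}{1384327}\right) = - \frac{167407}{81431}$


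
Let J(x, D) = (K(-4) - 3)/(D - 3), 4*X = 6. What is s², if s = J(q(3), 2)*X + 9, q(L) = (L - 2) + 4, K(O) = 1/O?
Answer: 12321/64 ≈ 192.52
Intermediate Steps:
X = 3/2 (X = (¼)*6 = 3/2 ≈ 1.5000)
q(L) = 2 + L (q(L) = (-2 + L) + 4 = 2 + L)
J(x, D) = -13/(4*(-3 + D)) (J(x, D) = (1/(-4) - 3)/(D - 3) = (-¼ - 3)/(-3 + D) = -13/(4*(-3 + D)))
s = 111/8 (s = -13/(-12 + 4*2)*(3/2) + 9 = -13/(-12 + 8)*(3/2) + 9 = -13/(-4)*(3/2) + 9 = -13*(-¼)*(3/2) + 9 = (13/4)*(3/2) + 9 = 39/8 + 9 = 111/8 ≈ 13.875)
s² = (111/8)² = 12321/64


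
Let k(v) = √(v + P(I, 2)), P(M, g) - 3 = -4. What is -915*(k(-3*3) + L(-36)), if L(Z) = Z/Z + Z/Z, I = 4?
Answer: -1830 - 915*I*√10 ≈ -1830.0 - 2893.5*I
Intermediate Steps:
P(M, g) = -1 (P(M, g) = 3 - 4 = -1)
k(v) = √(-1 + v) (k(v) = √(v - 1) = √(-1 + v))
L(Z) = 2 (L(Z) = 1 + 1 = 2)
-915*(k(-3*3) + L(-36)) = -915*(√(-1 - 3*3) + 2) = -915*(√(-1 - 9) + 2) = -915*(√(-10) + 2) = -915*(I*√10 + 2) = -915*(2 + I*√10) = -1830 - 915*I*√10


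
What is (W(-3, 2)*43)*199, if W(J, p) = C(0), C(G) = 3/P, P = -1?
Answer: -25671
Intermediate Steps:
C(G) = -3 (C(G) = 3/(-1) = 3*(-1) = -3)
W(J, p) = -3
(W(-3, 2)*43)*199 = -3*43*199 = -129*199 = -25671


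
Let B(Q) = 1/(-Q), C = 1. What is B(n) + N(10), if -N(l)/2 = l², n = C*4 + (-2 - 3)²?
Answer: -5801/29 ≈ -200.03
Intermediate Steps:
n = 29 (n = 1*4 + (-2 - 3)² = 4 + (-5)² = 4 + 25 = 29)
N(l) = -2*l²
B(Q) = -1/Q
B(n) + N(10) = -1/29 - 2*10² = -1*1/29 - 2*100 = -1/29 - 200 = -5801/29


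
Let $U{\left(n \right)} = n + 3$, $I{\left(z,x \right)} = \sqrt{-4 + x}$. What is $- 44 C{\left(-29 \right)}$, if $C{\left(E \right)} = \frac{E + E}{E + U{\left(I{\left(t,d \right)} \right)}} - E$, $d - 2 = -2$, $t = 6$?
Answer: $- \frac{116754}{85} - \frac{638 i}{85} \approx -1373.6 - 7.5059 i$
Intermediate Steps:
$d = 0$ ($d = 2 - 2 = 0$)
$U{\left(n \right)} = 3 + n$
$C{\left(E \right)} = - E + \frac{2 E}{3 + E + 2 i}$ ($C{\left(E \right)} = \frac{E + E}{E + \left(3 + \sqrt{-4 + 0}\right)} - E = \frac{2 E}{E + \left(3 + \sqrt{-4}\right)} - E = \frac{2 E}{E + \left(3 + 2 i\right)} - E = \frac{2 E}{3 + E + 2 i} - E = - E + \frac{2 E}{3 + E + 2 i}$)
$- 44 C{\left(-29 \right)} = - 44 \left(\left(-1\right) \left(-29\right) \frac{1}{3 - 29 + 2 i} \left(1 - 29 + 2 i\right)\right) = - 44 \left(\left(-1\right) \left(-29\right) \frac{1}{-26 + 2 i} \left(-28 + 2 i\right)\right) = - 44 \left(\left(-1\right) \left(-29\right) \frac{-26 - 2 i}{680} \left(-28 + 2 i\right)\right) = - 44 \frac{29 \left(-28 + 2 i\right) \left(-26 - 2 i\right)}{680} = - \frac{319 \left(-28 + 2 i\right) \left(-26 - 2 i\right)}{170}$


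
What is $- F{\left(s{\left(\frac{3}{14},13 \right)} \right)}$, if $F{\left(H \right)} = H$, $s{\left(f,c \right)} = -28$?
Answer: $28$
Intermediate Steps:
$- F{\left(s{\left(\frac{3}{14},13 \right)} \right)} = \left(-1\right) \left(-28\right) = 28$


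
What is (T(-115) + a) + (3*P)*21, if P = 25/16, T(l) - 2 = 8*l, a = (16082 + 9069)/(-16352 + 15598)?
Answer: -5144809/6032 ≈ -852.92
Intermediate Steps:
a = -25151/754 (a = 25151/(-754) = 25151*(-1/754) = -25151/754 ≈ -33.357)
T(l) = 2 + 8*l
P = 25/16 (P = 25*(1/16) = 25/16 ≈ 1.5625)
(T(-115) + a) + (3*P)*21 = ((2 + 8*(-115)) - 25151/754) + (3*(25/16))*21 = ((2 - 920) - 25151/754) + (75/16)*21 = (-918 - 25151/754) + 1575/16 = -717323/754 + 1575/16 = -5144809/6032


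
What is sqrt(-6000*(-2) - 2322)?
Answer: sqrt(9678) ≈ 98.377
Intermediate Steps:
sqrt(-6000*(-2) - 2322) = sqrt(12000 - 2322) = sqrt(9678)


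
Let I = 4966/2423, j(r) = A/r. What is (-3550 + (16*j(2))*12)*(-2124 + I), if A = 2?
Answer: 17265109988/2423 ≈ 7.1255e+6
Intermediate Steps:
j(r) = 2/r
I = 4966/2423 (I = 4966*(1/2423) = 4966/2423 ≈ 2.0495)
(-3550 + (16*j(2))*12)*(-2124 + I) = (-3550 + (16*(2/2))*12)*(-2124 + 4966/2423) = (-3550 + (16*(2*(1/2)))*12)*(-5141486/2423) = (-3550 + (16*1)*12)*(-5141486/2423) = (-3550 + 16*12)*(-5141486/2423) = (-3550 + 192)*(-5141486/2423) = -3358*(-5141486/2423) = 17265109988/2423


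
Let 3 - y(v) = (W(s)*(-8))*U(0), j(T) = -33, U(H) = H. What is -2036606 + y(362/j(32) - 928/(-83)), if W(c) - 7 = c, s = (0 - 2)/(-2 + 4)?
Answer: -2036603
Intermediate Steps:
s = -1 (s = -2/2 = -2*½ = -1)
W(c) = 7 + c
y(v) = 3 (y(v) = 3 - (7 - 1)*(-8)*0 = 3 - 6*(-8)*0 = 3 - (-48)*0 = 3 - 1*0 = 3 + 0 = 3)
-2036606 + y(362/j(32) - 928/(-83)) = -2036606 + 3 = -2036603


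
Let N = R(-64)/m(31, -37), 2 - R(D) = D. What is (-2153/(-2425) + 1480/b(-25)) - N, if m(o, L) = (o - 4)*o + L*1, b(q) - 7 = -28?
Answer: -56767813/814800 ≈ -69.671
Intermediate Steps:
b(q) = -21 (b(q) = 7 - 28 = -21)
m(o, L) = L + o*(-4 + o) (m(o, L) = (-4 + o)*o + L = o*(-4 + o) + L = L + o*(-4 + o))
R(D) = 2 - D
N = 33/400 (N = (2 - 1*(-64))/(-37 + 31² - 4*31) = (2 + 64)/(-37 + 961 - 124) = 66/800 = 66*(1/800) = 33/400 ≈ 0.082500)
(-2153/(-2425) + 1480/b(-25)) - N = (-2153/(-2425) + 1480/(-21)) - 1*33/400 = (-2153*(-1/2425) + 1480*(-1/21)) - 33/400 = (2153/2425 - 1480/21) - 33/400 = -3543787/50925 - 33/400 = -56767813/814800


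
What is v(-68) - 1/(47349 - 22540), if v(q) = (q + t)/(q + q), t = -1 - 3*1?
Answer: 223264/421753 ≈ 0.52937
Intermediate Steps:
t = -4 (t = -1 - 3 = -4)
v(q) = (-4 + q)/(2*q) (v(q) = (q - 4)/(q + q) = (-4 + q)/((2*q)) = (-4 + q)*(1/(2*q)) = (-4 + q)/(2*q))
v(-68) - 1/(47349 - 22540) = (½)*(-4 - 68)/(-68) - 1/(47349 - 22540) = (½)*(-1/68)*(-72) - 1/24809 = 9/17 - 1*1/24809 = 9/17 - 1/24809 = 223264/421753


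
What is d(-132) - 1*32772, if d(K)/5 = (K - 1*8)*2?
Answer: -34172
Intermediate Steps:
d(K) = -80 + 10*K (d(K) = 5*((K - 1*8)*2) = 5*((K - 8)*2) = 5*((-8 + K)*2) = 5*(-16 + 2*K) = -80 + 10*K)
d(-132) - 1*32772 = (-80 + 10*(-132)) - 1*32772 = (-80 - 1320) - 32772 = -1400 - 32772 = -34172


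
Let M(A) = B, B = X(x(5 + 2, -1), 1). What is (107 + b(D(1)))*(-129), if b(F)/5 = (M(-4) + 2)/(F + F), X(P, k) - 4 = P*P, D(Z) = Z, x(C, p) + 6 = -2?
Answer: -36378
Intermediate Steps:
x(C, p) = -8 (x(C, p) = -6 - 2 = -8)
X(P, k) = 4 + P**2 (X(P, k) = 4 + P*P = 4 + P**2)
B = 68 (B = 4 + (-8)**2 = 4 + 64 = 68)
M(A) = 68
b(F) = 175/F (b(F) = 5*((68 + 2)/(F + F)) = 5*(70/((2*F))) = 5*(70*(1/(2*F))) = 5*(35/F) = 175/F)
(107 + b(D(1)))*(-129) = (107 + 175/1)*(-129) = (107 + 175*1)*(-129) = (107 + 175)*(-129) = 282*(-129) = -36378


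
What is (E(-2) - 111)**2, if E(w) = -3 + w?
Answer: 13456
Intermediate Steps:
(E(-2) - 111)**2 = ((-3 - 2) - 111)**2 = (-5 - 111)**2 = (-116)**2 = 13456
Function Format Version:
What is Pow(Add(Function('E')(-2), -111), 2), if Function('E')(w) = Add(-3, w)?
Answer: 13456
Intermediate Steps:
Pow(Add(Function('E')(-2), -111), 2) = Pow(Add(Add(-3, -2), -111), 2) = Pow(Add(-5, -111), 2) = Pow(-116, 2) = 13456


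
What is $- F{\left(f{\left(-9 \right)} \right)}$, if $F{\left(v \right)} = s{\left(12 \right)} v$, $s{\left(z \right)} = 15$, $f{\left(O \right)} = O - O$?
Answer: $0$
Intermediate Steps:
$f{\left(O \right)} = 0$
$F{\left(v \right)} = 15 v$
$- F{\left(f{\left(-9 \right)} \right)} = - 15 \cdot 0 = \left(-1\right) 0 = 0$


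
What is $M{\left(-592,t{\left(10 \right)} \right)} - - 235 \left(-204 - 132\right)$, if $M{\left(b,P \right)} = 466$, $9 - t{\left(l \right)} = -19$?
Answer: $-78494$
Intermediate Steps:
$t{\left(l \right)} = 28$ ($t{\left(l \right)} = 9 - -19 = 9 + 19 = 28$)
$M{\left(-592,t{\left(10 \right)} \right)} - - 235 \left(-204 - 132\right) = 466 - - 235 \left(-204 - 132\right) = 466 - \left(-235\right) \left(-336\right) = 466 - 78960 = -78494$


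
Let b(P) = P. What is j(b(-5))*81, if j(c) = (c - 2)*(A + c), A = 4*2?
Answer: -1701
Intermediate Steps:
A = 8
j(c) = (-2 + c)*(8 + c) (j(c) = (c - 2)*(8 + c) = (-2 + c)*(8 + c))
j(b(-5))*81 = (-16 + (-5)² + 6*(-5))*81 = (-16 + 25 - 30)*81 = -21*81 = -1701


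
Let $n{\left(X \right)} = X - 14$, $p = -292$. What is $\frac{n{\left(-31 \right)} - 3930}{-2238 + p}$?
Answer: $\frac{795}{506} \approx 1.5711$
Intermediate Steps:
$n{\left(X \right)} = -14 + X$
$\frac{n{\left(-31 \right)} - 3930}{-2238 + p} = \frac{\left(-14 - 31\right) - 3930}{-2238 - 292} = \frac{-45 - 3930}{-2530} = \left(-3975\right) \left(- \frac{1}{2530}\right) = \frac{795}{506}$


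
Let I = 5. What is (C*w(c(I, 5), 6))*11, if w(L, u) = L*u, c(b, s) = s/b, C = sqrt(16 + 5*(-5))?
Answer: 198*I ≈ 198.0*I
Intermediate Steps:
C = 3*I (C = sqrt(16 - 25) = sqrt(-9) = 3*I ≈ 3.0*I)
(C*w(c(I, 5), 6))*11 = ((3*I)*((5/5)*6))*11 = ((3*I)*((5*(1/5))*6))*11 = ((3*I)*(1*6))*11 = ((3*I)*6)*11 = (18*I)*11 = 198*I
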